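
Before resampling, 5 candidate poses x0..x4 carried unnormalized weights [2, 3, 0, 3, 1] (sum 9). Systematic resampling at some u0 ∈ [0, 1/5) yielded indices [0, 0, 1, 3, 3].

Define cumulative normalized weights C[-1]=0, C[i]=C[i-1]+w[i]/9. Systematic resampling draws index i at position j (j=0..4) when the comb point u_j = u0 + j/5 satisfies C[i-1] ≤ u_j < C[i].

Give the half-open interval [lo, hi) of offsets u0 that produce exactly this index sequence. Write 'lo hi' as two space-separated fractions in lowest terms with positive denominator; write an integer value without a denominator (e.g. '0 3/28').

C = [2/9, 5/9, 5/9, 8/9, 1]
j=0 picked index 0: u0 ∈ [0, 2/9)
j=1 picked index 0: u0 ∈ [-1/5, 1/45)
j=2 picked index 1: u0 ∈ [-8/45, 7/45)
j=3 picked index 3: u0 ∈ [-2/45, 13/45)
j=4 picked index 3: u0 ∈ [-11/45, 4/45)
intersection: [0, 1/45)

0 1/45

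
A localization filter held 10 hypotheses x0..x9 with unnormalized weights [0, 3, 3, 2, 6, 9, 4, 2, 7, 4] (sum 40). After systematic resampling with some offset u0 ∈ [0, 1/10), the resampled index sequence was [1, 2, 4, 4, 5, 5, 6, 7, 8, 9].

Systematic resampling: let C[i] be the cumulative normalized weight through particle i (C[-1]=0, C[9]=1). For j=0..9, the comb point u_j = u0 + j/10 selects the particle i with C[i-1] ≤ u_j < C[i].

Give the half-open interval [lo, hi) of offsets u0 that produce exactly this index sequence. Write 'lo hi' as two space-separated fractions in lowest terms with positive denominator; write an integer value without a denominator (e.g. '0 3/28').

0 1/40

C = [0, 3/40, 3/20, 1/5, 7/20, 23/40, 27/40, 29/40, 9/10, 1]
j=0 picked index 1: u0 ∈ [0, 3/40)
j=1 picked index 2: u0 ∈ [-1/40, 1/20)
j=2 picked index 4: u0 ∈ [0, 3/20)
j=3 picked index 4: u0 ∈ [-1/10, 1/20)
j=4 picked index 5: u0 ∈ [-1/20, 7/40)
j=5 picked index 5: u0 ∈ [-3/20, 3/40)
j=6 picked index 6: u0 ∈ [-1/40, 3/40)
j=7 picked index 7: u0 ∈ [-1/40, 1/40)
j=8 picked index 8: u0 ∈ [-3/40, 1/10)
j=9 picked index 9: u0 ∈ [0, 1/10)
intersection: [0, 1/40)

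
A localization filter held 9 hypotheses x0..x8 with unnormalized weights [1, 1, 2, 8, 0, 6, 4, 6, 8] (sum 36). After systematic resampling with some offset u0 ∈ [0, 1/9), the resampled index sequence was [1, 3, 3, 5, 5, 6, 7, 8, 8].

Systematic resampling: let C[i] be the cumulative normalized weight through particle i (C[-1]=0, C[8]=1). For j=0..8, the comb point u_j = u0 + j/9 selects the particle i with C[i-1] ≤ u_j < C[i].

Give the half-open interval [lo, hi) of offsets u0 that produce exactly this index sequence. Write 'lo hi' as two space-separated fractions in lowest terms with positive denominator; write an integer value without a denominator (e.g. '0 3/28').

C = [1/36, 1/18, 1/9, 1/3, 1/3, 1/2, 11/18, 7/9, 1]
j=0 picked index 1: u0 ∈ [1/36, 1/18)
j=1 picked index 3: u0 ∈ [0, 2/9)
j=2 picked index 3: u0 ∈ [-1/9, 1/9)
j=3 picked index 5: u0 ∈ [0, 1/6)
j=4 picked index 5: u0 ∈ [-1/9, 1/18)
j=5 picked index 6: u0 ∈ [-1/18, 1/18)
j=6 picked index 7: u0 ∈ [-1/18, 1/9)
j=7 picked index 8: u0 ∈ [0, 2/9)
j=8 picked index 8: u0 ∈ [-1/9, 1/9)
intersection: [1/36, 1/18)

1/36 1/18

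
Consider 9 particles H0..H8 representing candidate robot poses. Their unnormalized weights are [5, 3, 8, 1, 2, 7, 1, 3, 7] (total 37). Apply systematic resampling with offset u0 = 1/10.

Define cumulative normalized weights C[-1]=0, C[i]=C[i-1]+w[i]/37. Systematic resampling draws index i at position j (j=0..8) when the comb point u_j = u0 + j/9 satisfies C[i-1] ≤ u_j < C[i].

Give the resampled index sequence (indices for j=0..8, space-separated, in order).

0 1 2 3 5 5 7 8 8

C = [5/37, 8/37, 16/37, 17/37, 19/37, 26/37, 27/37, 30/37, 1]
j=0: u_0=1/10 ∈ [0, 5/37) → index 0
j=1: u_1=19/90 ∈ [5/37, 8/37) → index 1
j=2: u_2=29/90 ∈ [8/37, 16/37) → index 2
j=3: u_3=13/30 ∈ [16/37, 17/37) → index 3
j=4: u_4=49/90 ∈ [19/37, 26/37) → index 5
j=5: u_5=59/90 ∈ [19/37, 26/37) → index 5
j=6: u_6=23/30 ∈ [27/37, 30/37) → index 7
j=7: u_7=79/90 ∈ [30/37, 1) → index 8
j=8: u_8=89/90 ∈ [30/37, 1) → index 8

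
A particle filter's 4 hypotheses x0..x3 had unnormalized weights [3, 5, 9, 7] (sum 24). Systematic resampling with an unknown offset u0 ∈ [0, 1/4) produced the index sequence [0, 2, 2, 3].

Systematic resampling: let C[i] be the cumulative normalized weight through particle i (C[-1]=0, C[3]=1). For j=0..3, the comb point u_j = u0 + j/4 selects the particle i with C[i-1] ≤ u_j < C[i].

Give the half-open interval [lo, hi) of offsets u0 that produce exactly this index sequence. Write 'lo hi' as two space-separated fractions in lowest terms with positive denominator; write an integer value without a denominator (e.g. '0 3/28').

C = [1/8, 1/3, 17/24, 1]
j=0 picked index 0: u0 ∈ [0, 1/8)
j=1 picked index 2: u0 ∈ [1/12, 11/24)
j=2 picked index 2: u0 ∈ [-1/6, 5/24)
j=3 picked index 3: u0 ∈ [-1/24, 1/4)
intersection: [1/12, 1/8)

1/12 1/8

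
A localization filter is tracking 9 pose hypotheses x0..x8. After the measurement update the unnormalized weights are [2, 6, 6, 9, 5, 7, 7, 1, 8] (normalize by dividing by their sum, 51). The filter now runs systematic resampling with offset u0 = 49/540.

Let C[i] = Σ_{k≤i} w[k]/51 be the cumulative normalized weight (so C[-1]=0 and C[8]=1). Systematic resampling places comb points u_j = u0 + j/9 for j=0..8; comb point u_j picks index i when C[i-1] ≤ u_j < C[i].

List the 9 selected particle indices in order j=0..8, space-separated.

C = [2/51, 8/51, 14/51, 23/51, 28/51, 35/51, 14/17, 43/51, 1]
j=0: u_0=49/540 ∈ [2/51, 8/51) → index 1
j=1: u_1=109/540 ∈ [8/51, 14/51) → index 2
j=2: u_2=169/540 ∈ [14/51, 23/51) → index 3
j=3: u_3=229/540 ∈ [14/51, 23/51) → index 3
j=4: u_4=289/540 ∈ [23/51, 28/51) → index 4
j=5: u_5=349/540 ∈ [28/51, 35/51) → index 5
j=6: u_6=409/540 ∈ [35/51, 14/17) → index 6
j=7: u_7=469/540 ∈ [43/51, 1) → index 8
j=8: u_8=529/540 ∈ [43/51, 1) → index 8

1 2 3 3 4 5 6 8 8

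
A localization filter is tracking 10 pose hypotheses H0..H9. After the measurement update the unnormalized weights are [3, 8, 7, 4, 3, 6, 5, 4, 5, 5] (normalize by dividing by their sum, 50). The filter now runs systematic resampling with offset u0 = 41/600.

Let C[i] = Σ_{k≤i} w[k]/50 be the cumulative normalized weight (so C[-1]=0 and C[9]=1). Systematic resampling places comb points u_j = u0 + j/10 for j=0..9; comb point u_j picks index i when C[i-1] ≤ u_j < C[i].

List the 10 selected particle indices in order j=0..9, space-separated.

C = [3/50, 11/50, 9/25, 11/25, 1/2, 31/50, 18/25, 4/5, 9/10, 1]
j=0: u_0=41/600 ∈ [3/50, 11/50) → index 1
j=1: u_1=101/600 ∈ [3/50, 11/50) → index 1
j=2: u_2=161/600 ∈ [11/50, 9/25) → index 2
j=3: u_3=221/600 ∈ [9/25, 11/25) → index 3
j=4: u_4=281/600 ∈ [11/25, 1/2) → index 4
j=5: u_5=341/600 ∈ [1/2, 31/50) → index 5
j=6: u_6=401/600 ∈ [31/50, 18/25) → index 6
j=7: u_7=461/600 ∈ [18/25, 4/5) → index 7
j=8: u_8=521/600 ∈ [4/5, 9/10) → index 8
j=9: u_9=581/600 ∈ [9/10, 1) → index 9

1 1 2 3 4 5 6 7 8 9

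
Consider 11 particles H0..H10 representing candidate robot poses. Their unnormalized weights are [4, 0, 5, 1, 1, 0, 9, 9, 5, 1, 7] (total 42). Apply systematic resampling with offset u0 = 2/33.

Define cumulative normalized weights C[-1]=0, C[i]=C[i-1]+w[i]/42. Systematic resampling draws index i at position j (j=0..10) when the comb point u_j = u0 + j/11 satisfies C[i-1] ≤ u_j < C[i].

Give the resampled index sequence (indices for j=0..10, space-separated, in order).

C = [2/21, 2/21, 3/14, 5/21, 11/42, 11/42, 10/21, 29/42, 17/21, 5/6, 1]
j=0: u_0=2/33 ∈ [0, 2/21) → index 0
j=1: u_1=5/33 ∈ [2/21, 3/14) → index 2
j=2: u_2=8/33 ∈ [5/21, 11/42) → index 4
j=3: u_3=1/3 ∈ [11/42, 10/21) → index 6
j=4: u_4=14/33 ∈ [11/42, 10/21) → index 6
j=5: u_5=17/33 ∈ [10/21, 29/42) → index 7
j=6: u_6=20/33 ∈ [10/21, 29/42) → index 7
j=7: u_7=23/33 ∈ [29/42, 17/21) → index 8
j=8: u_8=26/33 ∈ [29/42, 17/21) → index 8
j=9: u_9=29/33 ∈ [5/6, 1) → index 10
j=10: u_10=32/33 ∈ [5/6, 1) → index 10

0 2 4 6 6 7 7 8 8 10 10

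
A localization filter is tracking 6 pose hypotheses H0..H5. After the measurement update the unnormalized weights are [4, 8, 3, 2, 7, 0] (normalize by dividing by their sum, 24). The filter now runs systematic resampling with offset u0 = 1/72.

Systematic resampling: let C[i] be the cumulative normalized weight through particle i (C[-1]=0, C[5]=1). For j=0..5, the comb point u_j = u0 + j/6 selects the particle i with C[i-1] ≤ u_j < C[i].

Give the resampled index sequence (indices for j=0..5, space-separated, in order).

C = [1/6, 1/2, 5/8, 17/24, 1, 1]
j=0: u_0=1/72 ∈ [0, 1/6) → index 0
j=1: u_1=13/72 ∈ [1/6, 1/2) → index 1
j=2: u_2=25/72 ∈ [1/6, 1/2) → index 1
j=3: u_3=37/72 ∈ [1/2, 5/8) → index 2
j=4: u_4=49/72 ∈ [5/8, 17/24) → index 3
j=5: u_5=61/72 ∈ [17/24, 1) → index 4

0 1 1 2 3 4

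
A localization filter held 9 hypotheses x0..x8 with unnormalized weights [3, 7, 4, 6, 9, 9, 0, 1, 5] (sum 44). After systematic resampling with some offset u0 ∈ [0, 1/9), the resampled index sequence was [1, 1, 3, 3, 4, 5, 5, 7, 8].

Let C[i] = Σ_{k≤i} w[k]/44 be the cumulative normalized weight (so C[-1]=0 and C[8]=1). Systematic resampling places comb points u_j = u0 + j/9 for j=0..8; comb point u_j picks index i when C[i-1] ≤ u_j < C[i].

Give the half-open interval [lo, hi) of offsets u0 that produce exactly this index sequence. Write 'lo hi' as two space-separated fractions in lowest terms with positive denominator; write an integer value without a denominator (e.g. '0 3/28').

C = [3/44, 5/22, 7/22, 5/11, 29/44, 19/22, 19/22, 39/44, 1]
j=0 picked index 1: u0 ∈ [3/44, 5/22)
j=1 picked index 1: u0 ∈ [-17/396, 23/198)
j=2 picked index 3: u0 ∈ [19/198, 23/99)
j=3 picked index 3: u0 ∈ [-1/66, 4/33)
j=4 picked index 4: u0 ∈ [1/99, 85/396)
j=5 picked index 5: u0 ∈ [41/396, 61/198)
j=6 picked index 5: u0 ∈ [-1/132, 13/66)
j=7 picked index 7: u0 ∈ [17/198, 43/396)
j=8 picked index 8: u0 ∈ [-1/396, 1/9)
intersection: [41/396, 43/396)

41/396 43/396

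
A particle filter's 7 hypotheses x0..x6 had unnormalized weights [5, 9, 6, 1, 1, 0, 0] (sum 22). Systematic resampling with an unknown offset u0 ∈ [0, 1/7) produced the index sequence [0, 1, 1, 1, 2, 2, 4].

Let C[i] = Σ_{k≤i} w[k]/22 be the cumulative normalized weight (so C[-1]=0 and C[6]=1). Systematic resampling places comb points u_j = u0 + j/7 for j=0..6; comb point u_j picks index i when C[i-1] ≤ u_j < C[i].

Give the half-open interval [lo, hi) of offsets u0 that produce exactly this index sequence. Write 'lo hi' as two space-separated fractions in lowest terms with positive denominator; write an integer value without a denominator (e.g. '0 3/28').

15/154 1/7

C = [5/22, 7/11, 10/11, 21/22, 1, 1, 1]
j=0 picked index 0: u0 ∈ [0, 5/22)
j=1 picked index 1: u0 ∈ [13/154, 38/77)
j=2 picked index 1: u0 ∈ [-9/154, 27/77)
j=3 picked index 1: u0 ∈ [-31/154, 16/77)
j=4 picked index 2: u0 ∈ [5/77, 26/77)
j=5 picked index 2: u0 ∈ [-6/77, 15/77)
j=6 picked index 4: u0 ∈ [15/154, 1/7)
intersection: [15/154, 1/7)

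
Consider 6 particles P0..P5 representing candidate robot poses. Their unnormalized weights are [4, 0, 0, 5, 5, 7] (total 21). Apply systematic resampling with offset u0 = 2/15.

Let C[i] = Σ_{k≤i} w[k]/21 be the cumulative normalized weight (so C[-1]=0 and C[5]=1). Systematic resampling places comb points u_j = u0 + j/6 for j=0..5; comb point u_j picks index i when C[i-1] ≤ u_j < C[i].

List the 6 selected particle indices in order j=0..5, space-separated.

C = [4/21, 4/21, 4/21, 3/7, 2/3, 1]
j=0: u_0=2/15 ∈ [0, 4/21) → index 0
j=1: u_1=3/10 ∈ [4/21, 3/7) → index 3
j=2: u_2=7/15 ∈ [3/7, 2/3) → index 4
j=3: u_3=19/30 ∈ [3/7, 2/3) → index 4
j=4: u_4=4/5 ∈ [2/3, 1) → index 5
j=5: u_5=29/30 ∈ [2/3, 1) → index 5

0 3 4 4 5 5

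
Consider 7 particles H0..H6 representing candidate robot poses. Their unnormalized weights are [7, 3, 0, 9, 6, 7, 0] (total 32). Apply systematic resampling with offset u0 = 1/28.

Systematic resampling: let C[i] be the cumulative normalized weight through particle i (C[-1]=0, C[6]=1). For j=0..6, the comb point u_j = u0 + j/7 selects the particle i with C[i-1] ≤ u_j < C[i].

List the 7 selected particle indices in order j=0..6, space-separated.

C = [7/32, 5/16, 5/16, 19/32, 25/32, 1, 1]
j=0: u_0=1/28 ∈ [0, 7/32) → index 0
j=1: u_1=5/28 ∈ [0, 7/32) → index 0
j=2: u_2=9/28 ∈ [5/16, 19/32) → index 3
j=3: u_3=13/28 ∈ [5/16, 19/32) → index 3
j=4: u_4=17/28 ∈ [19/32, 25/32) → index 4
j=5: u_5=3/4 ∈ [19/32, 25/32) → index 4
j=6: u_6=25/28 ∈ [25/32, 1) → index 5

0 0 3 3 4 4 5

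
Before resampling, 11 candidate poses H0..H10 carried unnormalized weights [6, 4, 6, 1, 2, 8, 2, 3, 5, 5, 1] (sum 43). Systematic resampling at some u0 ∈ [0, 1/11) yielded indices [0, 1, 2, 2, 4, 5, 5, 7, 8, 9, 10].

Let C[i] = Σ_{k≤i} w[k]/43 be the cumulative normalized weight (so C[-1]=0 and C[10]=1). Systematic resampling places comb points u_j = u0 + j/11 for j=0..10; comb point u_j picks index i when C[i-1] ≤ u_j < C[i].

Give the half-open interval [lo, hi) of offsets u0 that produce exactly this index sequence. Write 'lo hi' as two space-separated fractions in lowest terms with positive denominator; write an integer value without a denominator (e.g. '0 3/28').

32/473 37/473

C = [6/43, 10/43, 16/43, 17/43, 19/43, 27/43, 29/43, 32/43, 37/43, 42/43, 1]
j=0 picked index 0: u0 ∈ [0, 6/43)
j=1 picked index 1: u0 ∈ [23/473, 67/473)
j=2 picked index 2: u0 ∈ [24/473, 90/473)
j=3 picked index 2: u0 ∈ [-19/473, 47/473)
j=4 picked index 4: u0 ∈ [15/473, 37/473)
j=5 picked index 5: u0 ∈ [-6/473, 82/473)
j=6 picked index 5: u0 ∈ [-49/473, 39/473)
j=7 picked index 7: u0 ∈ [18/473, 51/473)
j=8 picked index 8: u0 ∈ [8/473, 63/473)
j=9 picked index 9: u0 ∈ [20/473, 75/473)
j=10 picked index 10: u0 ∈ [32/473, 1/11)
intersection: [32/473, 37/473)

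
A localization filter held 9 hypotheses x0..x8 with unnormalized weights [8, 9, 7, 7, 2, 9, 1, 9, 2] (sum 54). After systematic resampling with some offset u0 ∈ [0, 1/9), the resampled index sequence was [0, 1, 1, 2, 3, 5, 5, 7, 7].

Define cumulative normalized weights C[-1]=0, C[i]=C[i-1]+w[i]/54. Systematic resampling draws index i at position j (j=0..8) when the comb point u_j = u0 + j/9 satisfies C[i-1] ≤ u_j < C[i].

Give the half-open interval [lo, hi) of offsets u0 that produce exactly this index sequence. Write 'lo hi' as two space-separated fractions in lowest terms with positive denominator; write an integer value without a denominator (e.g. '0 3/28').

C = [4/27, 17/54, 4/9, 31/54, 11/18, 7/9, 43/54, 26/27, 1]
j=0 picked index 0: u0 ∈ [0, 4/27)
j=1 picked index 1: u0 ∈ [1/27, 11/54)
j=2 picked index 1: u0 ∈ [-2/27, 5/54)
j=3 picked index 2: u0 ∈ [-1/54, 1/9)
j=4 picked index 3: u0 ∈ [0, 7/54)
j=5 picked index 5: u0 ∈ [1/18, 2/9)
j=6 picked index 5: u0 ∈ [-1/18, 1/9)
j=7 picked index 7: u0 ∈ [1/54, 5/27)
j=8 picked index 7: u0 ∈ [-5/54, 2/27)
intersection: [1/18, 2/27)

1/18 2/27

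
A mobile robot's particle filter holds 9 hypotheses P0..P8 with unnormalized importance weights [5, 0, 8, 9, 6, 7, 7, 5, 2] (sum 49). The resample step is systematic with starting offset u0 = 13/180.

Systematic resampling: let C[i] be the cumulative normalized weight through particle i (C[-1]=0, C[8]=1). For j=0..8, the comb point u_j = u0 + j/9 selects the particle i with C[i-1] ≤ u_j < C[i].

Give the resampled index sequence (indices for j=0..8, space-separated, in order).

0 2 3 3 4 5 6 6 8

C = [5/49, 5/49, 13/49, 22/49, 4/7, 5/7, 6/7, 47/49, 1]
j=0: u_0=13/180 ∈ [0, 5/49) → index 0
j=1: u_1=11/60 ∈ [5/49, 13/49) → index 2
j=2: u_2=53/180 ∈ [13/49, 22/49) → index 3
j=3: u_3=73/180 ∈ [13/49, 22/49) → index 3
j=4: u_4=31/60 ∈ [22/49, 4/7) → index 4
j=5: u_5=113/180 ∈ [4/7, 5/7) → index 5
j=6: u_6=133/180 ∈ [5/7, 6/7) → index 6
j=7: u_7=17/20 ∈ [5/7, 6/7) → index 6
j=8: u_8=173/180 ∈ [47/49, 1) → index 8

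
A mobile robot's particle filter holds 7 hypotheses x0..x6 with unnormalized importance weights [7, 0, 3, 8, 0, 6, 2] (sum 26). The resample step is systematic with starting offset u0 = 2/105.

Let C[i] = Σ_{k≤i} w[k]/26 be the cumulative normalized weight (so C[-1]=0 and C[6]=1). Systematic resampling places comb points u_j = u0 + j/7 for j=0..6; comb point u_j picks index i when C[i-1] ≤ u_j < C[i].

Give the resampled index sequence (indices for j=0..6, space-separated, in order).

C = [7/26, 7/26, 5/13, 9/13, 9/13, 12/13, 1]
j=0: u_0=2/105 ∈ [0, 7/26) → index 0
j=1: u_1=17/105 ∈ [0, 7/26) → index 0
j=2: u_2=32/105 ∈ [7/26, 5/13) → index 2
j=3: u_3=47/105 ∈ [5/13, 9/13) → index 3
j=4: u_4=62/105 ∈ [5/13, 9/13) → index 3
j=5: u_5=11/15 ∈ [9/13, 12/13) → index 5
j=6: u_6=92/105 ∈ [9/13, 12/13) → index 5

0 0 2 3 3 5 5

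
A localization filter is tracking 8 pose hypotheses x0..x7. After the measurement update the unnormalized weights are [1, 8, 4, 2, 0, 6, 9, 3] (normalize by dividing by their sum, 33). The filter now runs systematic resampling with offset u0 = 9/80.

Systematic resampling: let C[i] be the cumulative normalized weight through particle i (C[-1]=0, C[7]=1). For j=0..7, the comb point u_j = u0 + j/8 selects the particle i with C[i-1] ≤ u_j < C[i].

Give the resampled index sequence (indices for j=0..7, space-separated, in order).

C = [1/33, 3/11, 13/33, 5/11, 5/11, 7/11, 10/11, 1]
j=0: u_0=9/80 ∈ [1/33, 3/11) → index 1
j=1: u_1=19/80 ∈ [1/33, 3/11) → index 1
j=2: u_2=29/80 ∈ [3/11, 13/33) → index 2
j=3: u_3=39/80 ∈ [5/11, 7/11) → index 5
j=4: u_4=49/80 ∈ [5/11, 7/11) → index 5
j=5: u_5=59/80 ∈ [7/11, 10/11) → index 6
j=6: u_6=69/80 ∈ [7/11, 10/11) → index 6
j=7: u_7=79/80 ∈ [10/11, 1) → index 7

1 1 2 5 5 6 6 7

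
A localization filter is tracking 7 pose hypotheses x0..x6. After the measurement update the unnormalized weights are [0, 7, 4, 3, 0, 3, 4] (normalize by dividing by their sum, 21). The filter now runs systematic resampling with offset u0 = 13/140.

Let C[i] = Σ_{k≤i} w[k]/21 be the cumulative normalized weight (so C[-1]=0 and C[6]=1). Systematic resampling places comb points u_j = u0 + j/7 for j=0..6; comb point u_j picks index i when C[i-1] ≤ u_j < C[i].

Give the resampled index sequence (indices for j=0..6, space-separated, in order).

1 1 2 2 3 5 6

C = [0, 1/3, 11/21, 2/3, 2/3, 17/21, 1]
j=0: u_0=13/140 ∈ [0, 1/3) → index 1
j=1: u_1=33/140 ∈ [0, 1/3) → index 1
j=2: u_2=53/140 ∈ [1/3, 11/21) → index 2
j=3: u_3=73/140 ∈ [1/3, 11/21) → index 2
j=4: u_4=93/140 ∈ [11/21, 2/3) → index 3
j=5: u_5=113/140 ∈ [2/3, 17/21) → index 5
j=6: u_6=19/20 ∈ [17/21, 1) → index 6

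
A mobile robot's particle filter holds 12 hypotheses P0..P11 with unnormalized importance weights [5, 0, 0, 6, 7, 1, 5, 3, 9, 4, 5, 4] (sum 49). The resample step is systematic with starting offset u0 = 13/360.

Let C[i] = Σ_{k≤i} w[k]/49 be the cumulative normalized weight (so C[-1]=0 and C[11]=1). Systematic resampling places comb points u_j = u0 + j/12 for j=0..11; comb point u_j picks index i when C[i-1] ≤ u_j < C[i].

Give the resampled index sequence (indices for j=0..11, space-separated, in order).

C = [5/49, 5/49, 5/49, 11/49, 18/49, 19/49, 24/49, 27/49, 36/49, 40/49, 45/49, 1]
j=0: u_0=13/360 ∈ [0, 5/49) → index 0
j=1: u_1=43/360 ∈ [5/49, 11/49) → index 3
j=2: u_2=73/360 ∈ [5/49, 11/49) → index 3
j=3: u_3=103/360 ∈ [11/49, 18/49) → index 4
j=4: u_4=133/360 ∈ [18/49, 19/49) → index 5
j=5: u_5=163/360 ∈ [19/49, 24/49) → index 6
j=6: u_6=193/360 ∈ [24/49, 27/49) → index 7
j=7: u_7=223/360 ∈ [27/49, 36/49) → index 8
j=8: u_8=253/360 ∈ [27/49, 36/49) → index 8
j=9: u_9=283/360 ∈ [36/49, 40/49) → index 9
j=10: u_10=313/360 ∈ [40/49, 45/49) → index 10
j=11: u_11=343/360 ∈ [45/49, 1) → index 11

0 3 3 4 5 6 7 8 8 9 10 11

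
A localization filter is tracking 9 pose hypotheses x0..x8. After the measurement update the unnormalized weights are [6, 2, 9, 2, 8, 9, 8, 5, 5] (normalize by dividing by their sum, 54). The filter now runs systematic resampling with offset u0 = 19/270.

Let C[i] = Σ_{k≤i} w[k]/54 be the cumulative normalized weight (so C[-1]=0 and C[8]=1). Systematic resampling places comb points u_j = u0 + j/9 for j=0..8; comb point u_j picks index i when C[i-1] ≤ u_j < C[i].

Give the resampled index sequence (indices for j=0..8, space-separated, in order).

C = [1/9, 4/27, 17/54, 19/54, 1/2, 2/3, 22/27, 49/54, 1]
j=0: u_0=19/270 ∈ [0, 1/9) → index 0
j=1: u_1=49/270 ∈ [4/27, 17/54) → index 2
j=2: u_2=79/270 ∈ [4/27, 17/54) → index 2
j=3: u_3=109/270 ∈ [19/54, 1/2) → index 4
j=4: u_4=139/270 ∈ [1/2, 2/3) → index 5
j=5: u_5=169/270 ∈ [1/2, 2/3) → index 5
j=6: u_6=199/270 ∈ [2/3, 22/27) → index 6
j=7: u_7=229/270 ∈ [22/27, 49/54) → index 7
j=8: u_8=259/270 ∈ [49/54, 1) → index 8

0 2 2 4 5 5 6 7 8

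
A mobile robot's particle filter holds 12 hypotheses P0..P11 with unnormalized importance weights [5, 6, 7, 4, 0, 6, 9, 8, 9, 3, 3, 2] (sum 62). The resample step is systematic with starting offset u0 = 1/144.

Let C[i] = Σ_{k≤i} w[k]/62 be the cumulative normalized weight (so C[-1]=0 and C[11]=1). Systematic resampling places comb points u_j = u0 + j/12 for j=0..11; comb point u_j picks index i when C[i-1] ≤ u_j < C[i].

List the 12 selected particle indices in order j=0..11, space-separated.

C = [5/62, 11/62, 9/31, 11/31, 11/31, 14/31, 37/62, 45/62, 27/31, 57/62, 30/31, 1]
j=0: u_0=1/144 ∈ [0, 5/62) → index 0
j=1: u_1=13/144 ∈ [5/62, 11/62) → index 1
j=2: u_2=25/144 ∈ [5/62, 11/62) → index 1
j=3: u_3=37/144 ∈ [11/62, 9/31) → index 2
j=4: u_4=49/144 ∈ [9/31, 11/31) → index 3
j=5: u_5=61/144 ∈ [11/31, 14/31) → index 5
j=6: u_6=73/144 ∈ [14/31, 37/62) → index 6
j=7: u_7=85/144 ∈ [14/31, 37/62) → index 6
j=8: u_8=97/144 ∈ [37/62, 45/62) → index 7
j=9: u_9=109/144 ∈ [45/62, 27/31) → index 8
j=10: u_10=121/144 ∈ [45/62, 27/31) → index 8
j=11: u_11=133/144 ∈ [57/62, 30/31) → index 10

0 1 1 2 3 5 6 6 7 8 8 10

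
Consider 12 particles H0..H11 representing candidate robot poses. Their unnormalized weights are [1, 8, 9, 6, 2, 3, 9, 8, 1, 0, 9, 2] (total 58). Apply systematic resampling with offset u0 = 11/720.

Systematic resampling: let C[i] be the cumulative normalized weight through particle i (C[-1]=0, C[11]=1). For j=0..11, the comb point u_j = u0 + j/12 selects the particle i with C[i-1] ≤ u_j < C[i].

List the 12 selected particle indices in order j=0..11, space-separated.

0 1 2 2 3 4 6 6 7 7 10 10

C = [1/58, 9/58, 9/29, 12/29, 13/29, 1/2, 19/29, 23/29, 47/58, 47/58, 28/29, 1]
j=0: u_0=11/720 ∈ [0, 1/58) → index 0
j=1: u_1=71/720 ∈ [1/58, 9/58) → index 1
j=2: u_2=131/720 ∈ [9/58, 9/29) → index 2
j=3: u_3=191/720 ∈ [9/58, 9/29) → index 2
j=4: u_4=251/720 ∈ [9/29, 12/29) → index 3
j=5: u_5=311/720 ∈ [12/29, 13/29) → index 4
j=6: u_6=371/720 ∈ [1/2, 19/29) → index 6
j=7: u_7=431/720 ∈ [1/2, 19/29) → index 6
j=8: u_8=491/720 ∈ [19/29, 23/29) → index 7
j=9: u_9=551/720 ∈ [19/29, 23/29) → index 7
j=10: u_10=611/720 ∈ [47/58, 28/29) → index 10
j=11: u_11=671/720 ∈ [47/58, 28/29) → index 10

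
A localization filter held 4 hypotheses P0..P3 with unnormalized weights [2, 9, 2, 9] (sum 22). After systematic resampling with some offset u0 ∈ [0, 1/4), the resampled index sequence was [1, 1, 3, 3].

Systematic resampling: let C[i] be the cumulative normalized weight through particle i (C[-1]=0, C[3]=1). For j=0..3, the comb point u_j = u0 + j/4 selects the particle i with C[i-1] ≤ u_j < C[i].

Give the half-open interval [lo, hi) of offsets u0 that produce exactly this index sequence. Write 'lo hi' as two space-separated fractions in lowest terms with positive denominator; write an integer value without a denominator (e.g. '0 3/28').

1/11 1/4

C = [1/11, 1/2, 13/22, 1]
j=0 picked index 1: u0 ∈ [1/11, 1/2)
j=1 picked index 1: u0 ∈ [-7/44, 1/4)
j=2 picked index 3: u0 ∈ [1/11, 1/2)
j=3 picked index 3: u0 ∈ [-7/44, 1/4)
intersection: [1/11, 1/4)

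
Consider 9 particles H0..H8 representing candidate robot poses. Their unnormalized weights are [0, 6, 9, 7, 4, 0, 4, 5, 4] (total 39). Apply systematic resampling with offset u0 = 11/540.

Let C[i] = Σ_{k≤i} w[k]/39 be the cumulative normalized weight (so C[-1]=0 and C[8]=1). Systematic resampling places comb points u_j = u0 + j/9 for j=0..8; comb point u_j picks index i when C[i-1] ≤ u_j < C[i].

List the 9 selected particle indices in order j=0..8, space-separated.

1 1 2 2 3 4 6 7 8

C = [0, 2/13, 5/13, 22/39, 2/3, 2/3, 10/13, 35/39, 1]
j=0: u_0=11/540 ∈ [0, 2/13) → index 1
j=1: u_1=71/540 ∈ [0, 2/13) → index 1
j=2: u_2=131/540 ∈ [2/13, 5/13) → index 2
j=3: u_3=191/540 ∈ [2/13, 5/13) → index 2
j=4: u_4=251/540 ∈ [5/13, 22/39) → index 3
j=5: u_5=311/540 ∈ [22/39, 2/3) → index 4
j=6: u_6=371/540 ∈ [2/3, 10/13) → index 6
j=7: u_7=431/540 ∈ [10/13, 35/39) → index 7
j=8: u_8=491/540 ∈ [35/39, 1) → index 8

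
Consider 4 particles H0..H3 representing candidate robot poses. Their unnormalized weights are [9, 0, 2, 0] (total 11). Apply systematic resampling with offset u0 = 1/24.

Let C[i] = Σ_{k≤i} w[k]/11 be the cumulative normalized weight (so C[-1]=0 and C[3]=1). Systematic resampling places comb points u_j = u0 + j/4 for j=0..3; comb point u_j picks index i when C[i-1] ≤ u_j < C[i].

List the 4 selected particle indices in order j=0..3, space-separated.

C = [9/11, 9/11, 1, 1]
j=0: u_0=1/24 ∈ [0, 9/11) → index 0
j=1: u_1=7/24 ∈ [0, 9/11) → index 0
j=2: u_2=13/24 ∈ [0, 9/11) → index 0
j=3: u_3=19/24 ∈ [0, 9/11) → index 0

0 0 0 0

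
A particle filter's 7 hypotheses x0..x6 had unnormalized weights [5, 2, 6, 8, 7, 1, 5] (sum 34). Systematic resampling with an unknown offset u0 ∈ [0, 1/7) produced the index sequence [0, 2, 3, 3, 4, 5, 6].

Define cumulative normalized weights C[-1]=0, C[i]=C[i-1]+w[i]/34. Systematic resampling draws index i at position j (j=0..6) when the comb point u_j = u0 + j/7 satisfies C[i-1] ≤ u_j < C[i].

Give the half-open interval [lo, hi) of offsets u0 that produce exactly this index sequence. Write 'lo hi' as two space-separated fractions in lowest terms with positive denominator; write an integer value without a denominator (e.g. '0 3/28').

13/119 33/238

C = [5/34, 7/34, 13/34, 21/34, 14/17, 29/34, 1]
j=0 picked index 0: u0 ∈ [0, 5/34)
j=1 picked index 2: u0 ∈ [15/238, 57/238)
j=2 picked index 3: u0 ∈ [23/238, 79/238)
j=3 picked index 3: u0 ∈ [-11/238, 45/238)
j=4 picked index 4: u0 ∈ [11/238, 30/119)
j=5 picked index 5: u0 ∈ [13/119, 33/238)
j=6 picked index 6: u0 ∈ [-1/238, 1/7)
intersection: [13/119, 33/238)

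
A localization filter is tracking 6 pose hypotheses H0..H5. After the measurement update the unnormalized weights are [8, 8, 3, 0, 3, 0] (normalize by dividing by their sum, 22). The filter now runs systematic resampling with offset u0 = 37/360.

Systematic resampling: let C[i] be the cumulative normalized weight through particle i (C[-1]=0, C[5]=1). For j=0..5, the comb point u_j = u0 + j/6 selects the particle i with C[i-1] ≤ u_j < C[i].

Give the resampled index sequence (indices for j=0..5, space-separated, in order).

C = [4/11, 8/11, 19/22, 19/22, 1, 1]
j=0: u_0=37/360 ∈ [0, 4/11) → index 0
j=1: u_1=97/360 ∈ [0, 4/11) → index 0
j=2: u_2=157/360 ∈ [4/11, 8/11) → index 1
j=3: u_3=217/360 ∈ [4/11, 8/11) → index 1
j=4: u_4=277/360 ∈ [8/11, 19/22) → index 2
j=5: u_5=337/360 ∈ [19/22, 1) → index 4

0 0 1 1 2 4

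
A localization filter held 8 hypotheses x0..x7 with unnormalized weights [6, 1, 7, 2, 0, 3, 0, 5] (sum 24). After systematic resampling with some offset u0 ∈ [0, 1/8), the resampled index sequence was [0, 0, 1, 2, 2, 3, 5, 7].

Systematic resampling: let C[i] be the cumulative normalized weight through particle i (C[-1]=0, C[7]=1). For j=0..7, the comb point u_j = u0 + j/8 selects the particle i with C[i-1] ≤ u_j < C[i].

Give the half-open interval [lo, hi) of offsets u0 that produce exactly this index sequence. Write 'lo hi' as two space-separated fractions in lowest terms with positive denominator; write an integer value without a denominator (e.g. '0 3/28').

0 1/24

C = [1/4, 7/24, 7/12, 2/3, 2/3, 19/24, 19/24, 1]
j=0 picked index 0: u0 ∈ [0, 1/4)
j=1 picked index 0: u0 ∈ [-1/8, 1/8)
j=2 picked index 1: u0 ∈ [0, 1/24)
j=3 picked index 2: u0 ∈ [-1/12, 5/24)
j=4 picked index 2: u0 ∈ [-5/24, 1/12)
j=5 picked index 3: u0 ∈ [-1/24, 1/24)
j=6 picked index 5: u0 ∈ [-1/12, 1/24)
j=7 picked index 7: u0 ∈ [-1/12, 1/8)
intersection: [0, 1/24)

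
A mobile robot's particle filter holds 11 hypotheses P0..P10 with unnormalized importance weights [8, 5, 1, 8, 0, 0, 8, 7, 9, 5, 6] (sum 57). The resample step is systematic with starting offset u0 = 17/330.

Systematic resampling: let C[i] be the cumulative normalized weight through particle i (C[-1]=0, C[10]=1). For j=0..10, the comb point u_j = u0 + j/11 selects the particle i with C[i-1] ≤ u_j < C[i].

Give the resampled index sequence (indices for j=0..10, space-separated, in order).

C = [8/57, 13/57, 14/57, 22/57, 22/57, 22/57, 10/19, 37/57, 46/57, 17/19, 1]
j=0: u_0=17/330 ∈ [0, 8/57) → index 0
j=1: u_1=47/330 ∈ [8/57, 13/57) → index 1
j=2: u_2=7/30 ∈ [13/57, 14/57) → index 2
j=3: u_3=107/330 ∈ [14/57, 22/57) → index 3
j=4: u_4=137/330 ∈ [22/57, 10/19) → index 6
j=5: u_5=167/330 ∈ [22/57, 10/19) → index 6
j=6: u_6=197/330 ∈ [10/19, 37/57) → index 7
j=7: u_7=227/330 ∈ [37/57, 46/57) → index 8
j=8: u_8=257/330 ∈ [37/57, 46/57) → index 8
j=9: u_9=287/330 ∈ [46/57, 17/19) → index 9
j=10: u_10=317/330 ∈ [17/19, 1) → index 10

0 1 2 3 6 6 7 8 8 9 10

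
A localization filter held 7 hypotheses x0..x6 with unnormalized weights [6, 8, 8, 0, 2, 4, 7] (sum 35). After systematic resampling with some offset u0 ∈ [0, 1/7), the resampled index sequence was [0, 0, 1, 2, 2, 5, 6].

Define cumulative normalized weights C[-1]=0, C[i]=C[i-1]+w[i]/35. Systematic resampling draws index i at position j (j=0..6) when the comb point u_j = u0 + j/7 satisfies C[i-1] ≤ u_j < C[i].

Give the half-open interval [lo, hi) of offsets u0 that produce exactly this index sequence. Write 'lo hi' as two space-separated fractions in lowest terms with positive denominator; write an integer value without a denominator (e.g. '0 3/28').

0 1/35

C = [6/35, 2/5, 22/35, 22/35, 24/35, 4/5, 1]
j=0 picked index 0: u0 ∈ [0, 6/35)
j=1 picked index 0: u0 ∈ [-1/7, 1/35)
j=2 picked index 1: u0 ∈ [-4/35, 4/35)
j=3 picked index 2: u0 ∈ [-1/35, 1/5)
j=4 picked index 2: u0 ∈ [-6/35, 2/35)
j=5 picked index 5: u0 ∈ [-1/35, 3/35)
j=6 picked index 6: u0 ∈ [-2/35, 1/7)
intersection: [0, 1/35)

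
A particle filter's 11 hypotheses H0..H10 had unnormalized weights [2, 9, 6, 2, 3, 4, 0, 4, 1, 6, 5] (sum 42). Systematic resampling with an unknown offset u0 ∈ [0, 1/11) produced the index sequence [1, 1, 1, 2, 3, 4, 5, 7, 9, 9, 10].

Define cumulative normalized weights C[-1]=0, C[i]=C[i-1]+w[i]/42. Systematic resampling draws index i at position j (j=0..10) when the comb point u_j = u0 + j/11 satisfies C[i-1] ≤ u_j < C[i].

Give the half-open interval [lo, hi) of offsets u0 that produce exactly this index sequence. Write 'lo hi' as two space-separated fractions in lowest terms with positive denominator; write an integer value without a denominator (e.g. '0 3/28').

C = [1/21, 11/42, 17/42, 19/42, 11/21, 13/21, 13/21, 5/7, 31/42, 37/42, 1]
j=0 picked index 1: u0 ∈ [1/21, 11/42)
j=1 picked index 1: u0 ∈ [-10/231, 79/462)
j=2 picked index 1: u0 ∈ [-31/231, 37/462)
j=3 picked index 2: u0 ∈ [-5/462, 61/462)
j=4 picked index 3: u0 ∈ [19/462, 41/462)
j=5 picked index 4: u0 ∈ [-1/462, 16/231)
j=6 picked index 5: u0 ∈ [-5/231, 17/231)
j=7 picked index 7: u0 ∈ [-4/231, 6/77)
j=8 picked index 9: u0 ∈ [5/462, 71/462)
j=9 picked index 9: u0 ∈ [-37/462, 29/462)
j=10 picked index 10: u0 ∈ [-13/462, 1/11)
intersection: [1/21, 29/462)

1/21 29/462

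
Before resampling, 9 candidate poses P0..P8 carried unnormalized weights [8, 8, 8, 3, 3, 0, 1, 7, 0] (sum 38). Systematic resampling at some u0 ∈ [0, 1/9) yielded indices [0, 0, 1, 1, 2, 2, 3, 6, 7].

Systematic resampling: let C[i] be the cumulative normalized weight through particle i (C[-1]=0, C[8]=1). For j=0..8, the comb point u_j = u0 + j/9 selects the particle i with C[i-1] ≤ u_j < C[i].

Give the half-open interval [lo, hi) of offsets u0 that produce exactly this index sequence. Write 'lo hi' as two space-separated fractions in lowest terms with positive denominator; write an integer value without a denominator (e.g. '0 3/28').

2/171 13/342

C = [4/19, 8/19, 12/19, 27/38, 15/19, 15/19, 31/38, 1, 1]
j=0 picked index 0: u0 ∈ [0, 4/19)
j=1 picked index 0: u0 ∈ [-1/9, 17/171)
j=2 picked index 1: u0 ∈ [-2/171, 34/171)
j=3 picked index 1: u0 ∈ [-7/57, 5/57)
j=4 picked index 2: u0 ∈ [-4/171, 32/171)
j=5 picked index 2: u0 ∈ [-23/171, 13/171)
j=6 picked index 3: u0 ∈ [-2/57, 5/114)
j=7 picked index 6: u0 ∈ [2/171, 13/342)
j=8 picked index 7: u0 ∈ [-25/342, 1/9)
intersection: [2/171, 13/342)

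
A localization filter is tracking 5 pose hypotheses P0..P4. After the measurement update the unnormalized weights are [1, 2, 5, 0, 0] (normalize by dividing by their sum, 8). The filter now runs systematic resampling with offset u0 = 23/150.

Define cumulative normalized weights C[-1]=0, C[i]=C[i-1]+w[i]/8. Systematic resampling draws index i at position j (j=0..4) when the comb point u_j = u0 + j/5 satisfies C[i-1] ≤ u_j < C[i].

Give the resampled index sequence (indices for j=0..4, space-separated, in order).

1 1 2 2 2

C = [1/8, 3/8, 1, 1, 1]
j=0: u_0=23/150 ∈ [1/8, 3/8) → index 1
j=1: u_1=53/150 ∈ [1/8, 3/8) → index 1
j=2: u_2=83/150 ∈ [3/8, 1) → index 2
j=3: u_3=113/150 ∈ [3/8, 1) → index 2
j=4: u_4=143/150 ∈ [3/8, 1) → index 2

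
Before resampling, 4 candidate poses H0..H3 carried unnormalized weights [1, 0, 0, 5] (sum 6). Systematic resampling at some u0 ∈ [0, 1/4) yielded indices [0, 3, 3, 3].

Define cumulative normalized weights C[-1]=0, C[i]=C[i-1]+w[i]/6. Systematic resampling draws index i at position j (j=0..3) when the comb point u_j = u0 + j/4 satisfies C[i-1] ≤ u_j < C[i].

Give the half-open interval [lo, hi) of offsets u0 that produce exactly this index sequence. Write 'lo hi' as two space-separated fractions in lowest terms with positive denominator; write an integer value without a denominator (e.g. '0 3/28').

0 1/6

C = [1/6, 1/6, 1/6, 1]
j=0 picked index 0: u0 ∈ [0, 1/6)
j=1 picked index 3: u0 ∈ [-1/12, 3/4)
j=2 picked index 3: u0 ∈ [-1/3, 1/2)
j=3 picked index 3: u0 ∈ [-7/12, 1/4)
intersection: [0, 1/6)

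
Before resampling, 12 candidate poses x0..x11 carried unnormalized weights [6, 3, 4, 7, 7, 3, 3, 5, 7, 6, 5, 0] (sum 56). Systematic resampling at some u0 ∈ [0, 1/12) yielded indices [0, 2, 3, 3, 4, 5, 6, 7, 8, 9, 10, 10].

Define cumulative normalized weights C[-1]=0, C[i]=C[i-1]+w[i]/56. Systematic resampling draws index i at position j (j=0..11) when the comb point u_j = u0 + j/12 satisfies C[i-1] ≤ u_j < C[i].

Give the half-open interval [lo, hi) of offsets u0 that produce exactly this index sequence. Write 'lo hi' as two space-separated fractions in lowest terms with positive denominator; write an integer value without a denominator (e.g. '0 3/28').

13/168 1/12

C = [3/28, 9/56, 13/56, 5/14, 27/56, 15/28, 33/56, 19/28, 45/56, 51/56, 1, 1]
j=0 picked index 0: u0 ∈ [0, 3/28)
j=1 picked index 2: u0 ∈ [13/168, 25/168)
j=2 picked index 3: u0 ∈ [11/168, 4/21)
j=3 picked index 3: u0 ∈ [-1/56, 3/28)
j=4 picked index 4: u0 ∈ [1/42, 25/168)
j=5 picked index 5: u0 ∈ [11/168, 5/42)
j=6 picked index 6: u0 ∈ [1/28, 5/56)
j=7 picked index 7: u0 ∈ [1/168, 2/21)
j=8 picked index 8: u0 ∈ [1/84, 23/168)
j=9 picked index 9: u0 ∈ [3/56, 9/56)
j=10 picked index 10: u0 ∈ [13/168, 1/6)
j=11 picked index 10: u0 ∈ [-1/168, 1/12)
intersection: [13/168, 1/12)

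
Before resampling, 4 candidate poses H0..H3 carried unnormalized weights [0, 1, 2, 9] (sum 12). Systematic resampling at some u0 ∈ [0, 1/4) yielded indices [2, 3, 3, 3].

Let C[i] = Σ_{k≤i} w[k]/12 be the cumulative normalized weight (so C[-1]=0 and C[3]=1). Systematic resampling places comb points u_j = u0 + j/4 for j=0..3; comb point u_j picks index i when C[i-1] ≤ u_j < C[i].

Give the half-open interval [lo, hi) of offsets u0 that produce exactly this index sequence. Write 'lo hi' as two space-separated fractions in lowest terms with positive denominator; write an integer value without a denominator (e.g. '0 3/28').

1/12 1/4

C = [0, 1/12, 1/4, 1]
j=0 picked index 2: u0 ∈ [1/12, 1/4)
j=1 picked index 3: u0 ∈ [0, 3/4)
j=2 picked index 3: u0 ∈ [-1/4, 1/2)
j=3 picked index 3: u0 ∈ [-1/2, 1/4)
intersection: [1/12, 1/4)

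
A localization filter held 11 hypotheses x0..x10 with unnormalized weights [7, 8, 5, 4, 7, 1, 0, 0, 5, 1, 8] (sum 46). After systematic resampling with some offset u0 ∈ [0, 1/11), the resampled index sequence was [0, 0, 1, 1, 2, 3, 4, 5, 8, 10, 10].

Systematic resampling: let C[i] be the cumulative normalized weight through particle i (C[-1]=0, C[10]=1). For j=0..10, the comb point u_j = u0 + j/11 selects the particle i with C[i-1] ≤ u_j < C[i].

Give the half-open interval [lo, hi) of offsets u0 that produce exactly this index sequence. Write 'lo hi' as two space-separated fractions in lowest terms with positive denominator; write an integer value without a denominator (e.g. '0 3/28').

C = [7/46, 15/46, 10/23, 12/23, 31/46, 16/23, 16/23, 16/23, 37/46, 19/23, 1]
j=0 picked index 0: u0 ∈ [0, 7/46)
j=1 picked index 0: u0 ∈ [-1/11, 31/506)
j=2 picked index 1: u0 ∈ [-15/506, 73/506)
j=3 picked index 1: u0 ∈ [-61/506, 27/506)
j=4 picked index 2: u0 ∈ [-19/506, 18/253)
j=5 picked index 3: u0 ∈ [-5/253, 17/253)
j=6 picked index 4: u0 ∈ [-6/253, 65/506)
j=7 picked index 5: u0 ∈ [19/506, 15/253)
j=8 picked index 8: u0 ∈ [-8/253, 39/506)
j=9 picked index 10: u0 ∈ [2/253, 2/11)
j=10 picked index 10: u0 ∈ [-21/253, 1/11)
intersection: [19/506, 27/506)

19/506 27/506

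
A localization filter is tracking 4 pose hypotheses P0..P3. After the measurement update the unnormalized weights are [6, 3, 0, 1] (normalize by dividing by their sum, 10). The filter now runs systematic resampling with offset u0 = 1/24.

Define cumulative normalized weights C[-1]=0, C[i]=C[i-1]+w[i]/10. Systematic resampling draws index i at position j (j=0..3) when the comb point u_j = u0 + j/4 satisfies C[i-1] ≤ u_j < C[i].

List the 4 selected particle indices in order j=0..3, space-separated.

0 0 0 1

C = [3/5, 9/10, 9/10, 1]
j=0: u_0=1/24 ∈ [0, 3/5) → index 0
j=1: u_1=7/24 ∈ [0, 3/5) → index 0
j=2: u_2=13/24 ∈ [0, 3/5) → index 0
j=3: u_3=19/24 ∈ [3/5, 9/10) → index 1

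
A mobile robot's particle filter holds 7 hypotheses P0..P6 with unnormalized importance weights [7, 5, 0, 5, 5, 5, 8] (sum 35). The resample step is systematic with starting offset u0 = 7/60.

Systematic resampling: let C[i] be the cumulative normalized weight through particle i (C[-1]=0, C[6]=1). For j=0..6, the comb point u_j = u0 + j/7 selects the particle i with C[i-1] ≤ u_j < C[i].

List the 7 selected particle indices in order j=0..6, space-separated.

C = [1/5, 12/35, 12/35, 17/35, 22/35, 27/35, 1]
j=0: u_0=7/60 ∈ [0, 1/5) → index 0
j=1: u_1=109/420 ∈ [1/5, 12/35) → index 1
j=2: u_2=169/420 ∈ [12/35, 17/35) → index 3
j=3: u_3=229/420 ∈ [17/35, 22/35) → index 4
j=4: u_4=289/420 ∈ [22/35, 27/35) → index 5
j=5: u_5=349/420 ∈ [27/35, 1) → index 6
j=6: u_6=409/420 ∈ [27/35, 1) → index 6

0 1 3 4 5 6 6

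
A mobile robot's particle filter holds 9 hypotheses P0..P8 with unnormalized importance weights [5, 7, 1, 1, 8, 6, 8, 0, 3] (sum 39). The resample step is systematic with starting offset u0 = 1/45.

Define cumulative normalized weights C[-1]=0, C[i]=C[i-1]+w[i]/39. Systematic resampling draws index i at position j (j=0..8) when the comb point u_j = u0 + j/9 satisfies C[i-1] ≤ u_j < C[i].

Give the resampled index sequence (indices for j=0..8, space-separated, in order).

0 1 1 3 4 5 5 6 6

C = [5/39, 4/13, 1/3, 14/39, 22/39, 28/39, 12/13, 12/13, 1]
j=0: u_0=1/45 ∈ [0, 5/39) → index 0
j=1: u_1=2/15 ∈ [5/39, 4/13) → index 1
j=2: u_2=11/45 ∈ [5/39, 4/13) → index 1
j=3: u_3=16/45 ∈ [1/3, 14/39) → index 3
j=4: u_4=7/15 ∈ [14/39, 22/39) → index 4
j=5: u_5=26/45 ∈ [22/39, 28/39) → index 5
j=6: u_6=31/45 ∈ [22/39, 28/39) → index 5
j=7: u_7=4/5 ∈ [28/39, 12/13) → index 6
j=8: u_8=41/45 ∈ [28/39, 12/13) → index 6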